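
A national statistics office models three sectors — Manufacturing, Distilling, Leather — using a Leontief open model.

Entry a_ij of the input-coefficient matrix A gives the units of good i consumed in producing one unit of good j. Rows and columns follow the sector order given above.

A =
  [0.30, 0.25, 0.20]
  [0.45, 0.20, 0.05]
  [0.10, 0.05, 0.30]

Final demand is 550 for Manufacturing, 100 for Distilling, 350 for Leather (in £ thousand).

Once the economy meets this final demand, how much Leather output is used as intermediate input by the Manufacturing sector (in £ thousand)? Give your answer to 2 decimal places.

I − A =
  [   0.70    -0.25    -0.20]
  [  -0.45     0.80    -0.05]
  [  -0.10    -0.05     0.70]
Cofactors of I−A, C_ij = (−1)^(i+j)·(minor ij) (rows/columns in the sector order above):
  C_11 = (0.80)(0.70) − (-0.05)(-0.05) = 0.5575
  C_12 = −[(-0.45)(0.70) − (-0.05)(-0.10)] = 0.3200
  C_13 = (-0.45)(-0.05) − (0.80)(-0.10) = 0.1025
  C_21 = −[(-0.25)(0.70) − (-0.20)(-0.05)] = 0.1850
  C_22 = (0.70)(0.70) − (-0.20)(-0.10) = 0.4700
  C_23 = −[(0.70)(-0.05) − (-0.25)(-0.10)] = 0.0600
  C_31 = (-0.25)(-0.05) − (-0.20)(0.80) = 0.1725
  C_32 = −[(0.70)(-0.05) − (-0.20)(-0.45)] = 0.1250
  C_33 = (0.70)(0.80) − (-0.25)(-0.45) = 0.4475
det(I−A) = Σ_j (I−A)_1j·C_1j = (0.70)(0.5575) + (-0.25)(0.3200) + (-0.20)(0.1025) = 0.28975
adj(I−A) = Cᵀ =
  [ 0.5575   0.1850   0.1725]
  [ 0.3200   0.4700   0.1250]
  [ 0.1025   0.0600   0.4475]
(I − A)⁻¹ = adj(I−A) / det(I−A) ≈
  [   1.9241     0.6385     0.5953]
  [   1.1044     1.6221     0.4314]
  [   0.3538     0.2071     1.5444]
First solve x = (I − A)⁻¹ d = adj(I−A)·d / det(I−A); in particular x_M = (0.5575·550 + 0.1850·100 + 0.1725·350) / 0.28975 = 385.50 / 0.28975 ≈ 1330.4573.
Intermediate flow from L to M: z_LM = a_LM · x_M = 0.10 × 385.50 / 0.28975 = 38.55 / 0.28975 ≈ 133.05.

z_LM = 133.05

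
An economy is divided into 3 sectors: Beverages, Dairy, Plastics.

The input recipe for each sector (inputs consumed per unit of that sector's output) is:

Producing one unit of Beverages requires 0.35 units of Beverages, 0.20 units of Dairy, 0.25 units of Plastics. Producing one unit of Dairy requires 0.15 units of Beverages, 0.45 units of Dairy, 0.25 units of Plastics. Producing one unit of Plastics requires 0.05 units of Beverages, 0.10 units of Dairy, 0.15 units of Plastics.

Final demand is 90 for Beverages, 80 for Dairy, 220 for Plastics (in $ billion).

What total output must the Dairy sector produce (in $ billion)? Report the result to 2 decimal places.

x_2 = 310.24

I − A =
  [   0.65    -0.15    -0.05]
  [  -0.20     0.55    -0.10]
  [  -0.25    -0.25     0.85]
Cofactors of I−A, C_ij = (−1)^(i+j)·(minor ij) (rows/columns in the sector order above):
  C_11 = (0.55)(0.85) − (-0.10)(-0.25) = 0.4425
  C_12 = −[(-0.20)(0.85) − (-0.10)(-0.25)] = 0.1950
  C_13 = (-0.20)(-0.25) − (0.55)(-0.25) = 0.1875
  C_21 = −[(-0.15)(0.85) − (-0.05)(-0.25)] = 0.1400
  C_22 = (0.65)(0.85) − (-0.05)(-0.25) = 0.5400
  C_23 = −[(0.65)(-0.25) − (-0.15)(-0.25)] = 0.2000
  C_31 = (-0.15)(-0.10) − (-0.05)(0.55) = 0.0425
  C_32 = −[(0.65)(-0.10) − (-0.05)(-0.20)] = 0.0750
  C_33 = (0.65)(0.55) − (-0.15)(-0.20) = 0.3275
det(I−A) = Σ_j (I−A)_1j·C_1j = (0.65)(0.4425) + (-0.15)(0.1950) + (-0.05)(0.1875) = 0.2490
adj(I−A) = Cᵀ =
  [ 0.4425   0.1400   0.0425]
  [ 0.1950   0.5400   0.0750]
  [ 0.1875   0.2000   0.3275]
(I − A)⁻¹ = adj(I−A) / det(I−A) ≈
  [   1.7771     0.5622     0.1707]
  [   0.7831     2.1687     0.3012]
  [   0.7530     0.8032     1.3153]
x = (I − A)⁻¹ d = adj(I−A)·d / det(I−A), with det(I−A) = 0.2490:
  x_1 = (0.4425·90 + 0.1400·80 + 0.0425·220) / 0.2490 = 60.375 / 0.2490 ≈ 242.47
  x_2 = (0.1950·90 + 0.5400·80 + 0.0750·220) / 0.2490 = 77.25 / 0.2490 ≈ 310.24
  x_3 = (0.1875·90 + 0.2000·80 + 0.3275·220) / 0.2490 = 104.925 / 0.2490 ≈ 421.39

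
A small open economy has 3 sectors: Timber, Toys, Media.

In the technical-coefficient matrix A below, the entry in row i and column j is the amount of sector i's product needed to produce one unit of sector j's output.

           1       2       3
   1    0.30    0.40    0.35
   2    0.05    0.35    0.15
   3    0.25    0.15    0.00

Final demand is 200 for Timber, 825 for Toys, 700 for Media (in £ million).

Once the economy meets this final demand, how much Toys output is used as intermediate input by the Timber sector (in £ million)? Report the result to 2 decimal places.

z_21 = 101.53

I − A =
  [   0.70    -0.40    -0.35]
  [  -0.05     0.65    -0.15]
  [  -0.25    -0.15     1.00]
Cofactors of I−A, C_ij = (−1)^(i+j)·(minor ij) (rows/columns in the sector order above):
  C_11 = (0.65)(1.00) − (-0.15)(-0.15) = 0.6275
  C_12 = −[(-0.05)(1.00) − (-0.15)(-0.25)] = 0.0875
  C_13 = (-0.05)(-0.15) − (0.65)(-0.25) = 0.1700
  C_21 = −[(-0.40)(1.00) − (-0.35)(-0.15)] = 0.4525
  C_22 = (0.70)(1.00) − (-0.35)(-0.25) = 0.6125
  C_23 = −[(0.70)(-0.15) − (-0.40)(-0.25)] = 0.2050
  C_31 = (-0.40)(-0.15) − (-0.35)(0.65) = 0.2875
  C_32 = −[(0.70)(-0.15) − (-0.35)(-0.05)] = 0.1225
  C_33 = (0.70)(0.65) − (-0.40)(-0.05) = 0.4350
det(I−A) = Σ_j (I−A)_1j·C_1j = (0.70)(0.6275) + (-0.40)(0.0875) + (-0.35)(0.1700) = 0.34475
adj(I−A) = Cᵀ =
  [ 0.6275   0.4525   0.2875]
  [ 0.0875   0.6125   0.1225]
  [ 0.1700   0.2050   0.4350]
(I − A)⁻¹ = adj(I−A) / det(I−A) ≈
  [   1.8202     1.3125     0.8339]
  [   0.2538     1.7766     0.3553]
  [   0.4931     0.5946     1.2618]
First solve x = (I − A)⁻¹ d = adj(I−A)·d / det(I−A); in particular x_1 = (0.6275·200 + 0.4525·825 + 0.2875·700) / 0.34475 = 700.0625 / 0.34475 ≈ 2030.6381.
Intermediate flow from 2 to 1: z_21 = a_21 · x_1 = 0.05 × 700.0625 / 0.34475 = 35.003125 / 0.34475 ≈ 101.53.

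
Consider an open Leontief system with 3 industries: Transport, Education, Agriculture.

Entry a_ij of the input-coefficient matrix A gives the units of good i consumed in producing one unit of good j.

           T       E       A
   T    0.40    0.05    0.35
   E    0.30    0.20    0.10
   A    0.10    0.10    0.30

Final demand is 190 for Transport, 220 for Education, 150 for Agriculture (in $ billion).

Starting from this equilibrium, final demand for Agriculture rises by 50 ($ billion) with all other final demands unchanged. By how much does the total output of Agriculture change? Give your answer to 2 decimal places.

Δx_A = 82.89

I − A =
  [   0.60    -0.05    -0.35]
  [  -0.30     0.80    -0.10]
  [  -0.10    -0.10     0.70]
Cofactors of I−A, C_ij = (−1)^(i+j)·(minor ij) (rows/columns in the sector order above):
  C_11 = (0.80)(0.70) − (-0.10)(-0.10) = 0.5500
  C_12 = −[(-0.30)(0.70) − (-0.10)(-0.10)] = 0.2200
  C_13 = (-0.30)(-0.10) − (0.80)(-0.10) = 0.1100
  C_21 = −[(-0.05)(0.70) − (-0.35)(-0.10)] = 0.0700
  C_22 = (0.60)(0.70) − (-0.35)(-0.10) = 0.3850
  C_23 = −[(0.60)(-0.10) − (-0.05)(-0.10)] = 0.0650
  C_31 = (-0.05)(-0.10) − (-0.35)(0.80) = 0.2850
  C_32 = −[(0.60)(-0.10) − (-0.35)(-0.30)] = 0.1650
  C_33 = (0.60)(0.80) − (-0.05)(-0.30) = 0.4650
det(I−A) = Σ_j (I−A)_1j·C_1j = (0.60)(0.5500) + (-0.05)(0.2200) + (-0.35)(0.1100) = 0.2805
adj(I−A) = Cᵀ =
  [ 0.5500   0.0700   0.2850]
  [ 0.2200   0.3850   0.1650]
  [ 0.1100   0.0650   0.4650]
(I − A)⁻¹ = adj(I−A) / det(I−A) ≈
  [   1.9608     0.2496     1.0160]
  [   0.7843     1.3725     0.5882]
  [   0.3922     0.2317     1.6578]
Δx = (I − A)⁻¹ Δd with Δd having +50 in the Agriculture component and 0 elsewhere.
So Δx_A = L_AA · (+50), where L_AA = adj(I−A)_AA / det(I−A) = 0.4650 / 0.2805.
Δx_A = 0.4650 × (+50) / 0.2805 = 23.25 / 0.2805 ≈ 82.89.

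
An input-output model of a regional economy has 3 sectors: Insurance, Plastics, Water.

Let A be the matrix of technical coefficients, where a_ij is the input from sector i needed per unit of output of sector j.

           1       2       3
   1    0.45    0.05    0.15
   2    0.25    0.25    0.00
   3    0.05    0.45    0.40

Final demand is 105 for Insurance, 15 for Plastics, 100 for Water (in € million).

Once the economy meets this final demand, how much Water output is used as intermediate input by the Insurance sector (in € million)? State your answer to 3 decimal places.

I − A =
  [   0.55    -0.05    -0.15]
  [  -0.25     0.75     0.00]
  [  -0.05    -0.45     0.60]
Cofactors of I−A, C_ij = (−1)^(i+j)·(minor ij) (rows/columns in the sector order above):
  C_11 = (0.75)(0.60) − (0.00)(-0.45) = 0.4500
  C_12 = −[(-0.25)(0.60) − (0.00)(-0.05)] = 0.1500
  C_13 = (-0.25)(-0.45) − (0.75)(-0.05) = 0.1500
  C_21 = −[(-0.05)(0.60) − (-0.15)(-0.45)] = 0.0975
  C_22 = (0.55)(0.60) − (-0.15)(-0.05) = 0.3225
  C_23 = −[(0.55)(-0.45) − (-0.05)(-0.05)] = 0.2500
  C_31 = (-0.05)(0.00) − (-0.15)(0.75) = 0.1125
  C_32 = −[(0.55)(0.00) − (-0.15)(-0.25)] = 0.0375
  C_33 = (0.55)(0.75) − (-0.05)(-0.25) = 0.4000
det(I−A) = Σ_j (I−A)_1j·C_1j = (0.55)(0.4500) + (-0.05)(0.1500) + (-0.15)(0.1500) = 0.2175
adj(I−A) = Cᵀ =
  [ 0.4500   0.0975   0.1125]
  [ 0.1500   0.3225   0.0375]
  [ 0.1500   0.2500   0.4000]
(I − A)⁻¹ = adj(I−A) / det(I−A) ≈
  [   2.0690     0.4483     0.5172]
  [   0.6897     1.4828     0.1724]
  [   0.6897     1.1494     1.8391]
First solve x = (I − A)⁻¹ d = adj(I−A)·d / det(I−A); in particular x_1 = (0.4500·105 + 0.0975·15 + 0.1125·100) / 0.2175 = 59.9625 / 0.2175 ≈ 275.68966.
Intermediate flow from 3 to 1: z_31 = a_31 · x_1 = 0.05 × 59.9625 / 0.2175 = 2.998125 / 0.2175 ≈ 13.784.

z_31 = 13.784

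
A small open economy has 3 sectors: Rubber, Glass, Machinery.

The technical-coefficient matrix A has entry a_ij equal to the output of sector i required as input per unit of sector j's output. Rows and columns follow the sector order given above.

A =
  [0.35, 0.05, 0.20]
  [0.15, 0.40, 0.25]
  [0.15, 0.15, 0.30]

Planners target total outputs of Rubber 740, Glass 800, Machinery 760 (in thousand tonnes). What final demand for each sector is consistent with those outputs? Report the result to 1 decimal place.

I − A =
  [   0.65    -0.05    -0.20]
  [  -0.15     0.60    -0.25]
  [  -0.15    -0.15     0.70]
d = (I − A) x:
  d_1 = (+0.65)·740 + (-0.05)·800 + (-0.20)·760 = 289.0
  d_2 = (-0.15)·740 + (+0.60)·800 + (-0.25)·760 = 179.0
  d_3 = (-0.15)·740 + (-0.15)·800 + (+0.70)·760 = 301.0

d_1 = 289.0, d_2 = 179.0, d_3 = 301.0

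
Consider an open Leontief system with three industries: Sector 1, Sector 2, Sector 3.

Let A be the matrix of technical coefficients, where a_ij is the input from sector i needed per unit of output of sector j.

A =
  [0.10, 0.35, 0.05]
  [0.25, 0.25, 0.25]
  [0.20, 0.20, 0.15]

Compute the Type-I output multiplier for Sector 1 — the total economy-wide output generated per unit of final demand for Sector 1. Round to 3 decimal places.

m_1 = 2.460

I − A =
  [   0.90    -0.35    -0.05]
  [  -0.25     0.75    -0.25]
  [  -0.20    -0.20     0.85]
Cofactors of I−A, C_ij = (−1)^(i+j)·(minor ij) (rows/columns in the sector order above):
  C_11 = (0.75)(0.85) − (-0.25)(-0.20) = 0.5875
  C_12 = −[(-0.25)(0.85) − (-0.25)(-0.20)] = 0.2625
  C_13 = (-0.25)(-0.20) − (0.75)(-0.20) = 0.2000
  C_21 = −[(-0.35)(0.85) − (-0.05)(-0.20)] = 0.3075
  C_22 = (0.90)(0.85) − (-0.05)(-0.20) = 0.7550
  C_23 = −[(0.90)(-0.20) − (-0.35)(-0.20)] = 0.2500
  C_31 = (-0.35)(-0.25) − (-0.05)(0.75) = 0.1250
  C_32 = −[(0.90)(-0.25) − (-0.05)(-0.25)] = 0.2375
  C_33 = (0.90)(0.75) − (-0.35)(-0.25) = 0.5875
det(I−A) = Σ_j (I−A)_1j·C_1j = (0.90)(0.5875) + (-0.35)(0.2625) + (-0.05)(0.2000) = 0.426875
adj(I−A) = Cᵀ =
  [ 0.5875   0.3075   0.1250]
  [ 0.2625   0.7550   0.2375]
  [ 0.2000   0.2500   0.5875]
(I − A)⁻¹ = adj(I−A) / det(I−A) ≈
  [   1.3763     0.7204     0.2928]
  [   0.6149     1.7687     0.5564]
  [   0.4685     0.5857     1.3763]
The output multiplier for sector j is the column-j sum of the Leontief inverse (I − A)⁻¹ = adj(I−A) / det(I−A).
Column 1 of adj(I−A): (0.5875, 0.2625, 0.2000); det(I−A) = 0.426875.
m_1 = (0.5875 + 0.2625 + 0.2000) / 0.426875 = 1.05 / 0.426875 ≈ 2.460.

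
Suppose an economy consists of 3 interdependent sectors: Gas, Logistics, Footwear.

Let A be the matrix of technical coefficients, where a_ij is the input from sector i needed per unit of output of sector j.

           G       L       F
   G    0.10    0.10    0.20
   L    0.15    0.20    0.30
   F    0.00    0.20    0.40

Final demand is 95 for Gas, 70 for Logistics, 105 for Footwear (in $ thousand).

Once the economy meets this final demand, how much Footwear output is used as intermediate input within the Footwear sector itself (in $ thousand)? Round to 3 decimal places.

I − A =
  [   0.90    -0.10    -0.20]
  [  -0.15     0.80    -0.30]
  [   0.00    -0.20     0.60]
Cofactors of I−A, C_ij = (−1)^(i+j)·(minor ij) (rows/columns in the sector order above):
  C_11 = (0.80)(0.60) − (-0.30)(-0.20) = 0.4200
  C_12 = −[(-0.15)(0.60) − (-0.30)(0.00)] = 0.0900
  C_13 = (-0.15)(-0.20) − (0.80)(0.00) = 0.0300
  C_21 = −[(-0.10)(0.60) − (-0.20)(-0.20)] = 0.1000
  C_22 = (0.90)(0.60) − (-0.20)(0.00) = 0.5400
  C_23 = −[(0.90)(-0.20) − (-0.10)(0.00)] = 0.1800
  C_31 = (-0.10)(-0.30) − (-0.20)(0.80) = 0.1900
  C_32 = −[(0.90)(-0.30) − (-0.20)(-0.15)] = 0.3000
  C_33 = (0.90)(0.80) − (-0.10)(-0.15) = 0.7050
det(I−A) = Σ_j (I−A)_1j·C_1j = (0.90)(0.4200) + (-0.10)(0.0900) + (-0.20)(0.0300) = 0.3630
adj(I−A) = Cᵀ =
  [ 0.4200   0.1000   0.1900]
  [ 0.0900   0.5400   0.3000]
  [ 0.0300   0.1800   0.7050]
(I − A)⁻¹ = adj(I−A) / det(I−A) ≈
  [   1.1570     0.2755     0.5234]
  [   0.2479     1.4876     0.8264]
  [   0.0826     0.4959     1.9421]
First solve x = (I − A)⁻¹ d = adj(I−A)·d / det(I−A); in particular x_F = (0.0300·95 + 0.1800·70 + 0.7050·105) / 0.3630 = 89.475 / 0.3630 ≈ 246.48760.
Intermediate flow from F to F: z_FF = a_FF · x_F = 0.40 × 89.475 / 0.3630 = 35.79 / 0.3630 ≈ 98.595.

z_FF = 98.595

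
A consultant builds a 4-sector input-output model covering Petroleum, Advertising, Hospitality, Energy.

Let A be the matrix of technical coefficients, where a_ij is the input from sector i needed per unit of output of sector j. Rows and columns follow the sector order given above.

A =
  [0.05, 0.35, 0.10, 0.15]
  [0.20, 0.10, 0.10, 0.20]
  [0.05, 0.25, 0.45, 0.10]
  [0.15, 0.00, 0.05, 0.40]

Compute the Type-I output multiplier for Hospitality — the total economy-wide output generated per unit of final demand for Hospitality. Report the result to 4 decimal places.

m_3 = 3.1349

I − A =
  [   0.95    -0.35    -0.10    -0.15]
  [  -0.20     0.90    -0.10    -0.20]
  [  -0.05    -0.25     0.55    -0.10]
  [  -0.15     0.00    -0.05     0.60]
Compute the cofactors C_ij = (−1)^(i+j)·(3×3 minor ij) of I−A; the adjugate is their transpose:
adj(I−A) = Cᵀ =
  [ 0.275000   0.130625   0.085250   0.126500]
  [ 0.086500   0.291500   0.080750   0.132250]
  [ 0.078000   0.152625   0.440250   0.143750]
  [ 0.075250   0.045375   0.058000   0.396750]
det(I−A) = Σ_j (I−A)_1j·C_1j = (0.95)(0.275000) + (-0.35)(0.086500) + (-0.10)(0.078000) + (-0.15)(0.075250) = 0.2118875
(I − A)⁻¹ = adj(I−A) / det(I−A) ≈
  [   1.29786     0.61648     0.40234     0.59701]
  [   0.40824     1.37573     0.38110     0.62415]
  [   0.36812     0.72031     2.07775     0.67843]
  [   0.35514     0.21415     0.27373     1.87246]
The output multiplier for sector j is the column-j sum of the Leontief inverse (I − A)⁻¹ = adj(I−A) / det(I−A).
Column 3 of adj(I−A): (0.085250, 0.080750, 0.440250, 0.058000); det(I−A) = 0.2118875.
m_3 = (0.085250 + 0.080750 + 0.440250 + 0.058000) / 0.2118875 = 0.66425 / 0.2118875 ≈ 3.1349.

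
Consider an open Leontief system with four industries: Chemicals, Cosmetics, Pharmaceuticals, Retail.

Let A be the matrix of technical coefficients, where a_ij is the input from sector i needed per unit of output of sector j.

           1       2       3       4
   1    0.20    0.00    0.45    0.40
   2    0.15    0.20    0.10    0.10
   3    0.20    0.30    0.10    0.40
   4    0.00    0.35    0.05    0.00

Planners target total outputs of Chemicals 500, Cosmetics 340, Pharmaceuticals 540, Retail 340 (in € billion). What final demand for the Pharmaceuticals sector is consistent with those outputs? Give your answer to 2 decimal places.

I − A =
  [   0.80     0.00    -0.45    -0.40]
  [  -0.15     0.80    -0.10    -0.10]
  [  -0.20    -0.30     0.90    -0.40]
  [   0.00    -0.35    -0.05     1.00]
d = (I − A) x:
  d_1 = (+0.80)·500 + (+0.00)·340 + (-0.45)·540 + (-0.40)·340 = 21.00
  d_2 = (-0.15)·500 + (+0.80)·340 + (-0.10)·540 + (-0.10)·340 = 109.00
  d_3 = (-0.20)·500 + (-0.30)·340 + (+0.90)·540 + (-0.40)·340 = 148.00
  d_4 = (+0.00)·500 + (-0.35)·340 + (-0.05)·540 + (+1.00)·340 = 194.00

d_3 = 148.00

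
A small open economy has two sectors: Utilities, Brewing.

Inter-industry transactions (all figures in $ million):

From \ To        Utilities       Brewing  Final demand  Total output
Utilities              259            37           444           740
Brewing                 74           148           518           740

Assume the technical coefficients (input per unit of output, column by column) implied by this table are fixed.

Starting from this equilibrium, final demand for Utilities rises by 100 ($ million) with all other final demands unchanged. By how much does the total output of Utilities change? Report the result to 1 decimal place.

Technical coefficients a_ij = z_ij / X_j:
  a_11 = 259/740 = 0.35, a_21 = 74/740 = 0.10
  a_12 = 37/740 = 0.05, a_22 = 148/740 = 0.20
I − A =
  [   0.65    -0.05]
  [  -0.10     0.80]
det(I−A) = (0.65)(0.80) − (-0.05)(-0.10) = 0.5150
adj(I−A) = [[0.80, 0.05], [0.10, 0.65]]
(I − A)⁻¹ = adj(I−A) / det(I−A) ≈
  [   1.5534     0.0971]
  [   0.1942     1.2621]
Δx = (I − A)⁻¹ Δd with Δd having +100 in the Utilities component and 0 elsewhere.
So Δx_1 = L_11 · (+100), where L_11 = adj(I−A)_11 / det(I−A) = 0.80 / 0.5150.
Δx_1 = 0.80 × (+100) / 0.5150 = 80.00 / 0.5150 ≈ 155.3.

Δx_1 = 155.3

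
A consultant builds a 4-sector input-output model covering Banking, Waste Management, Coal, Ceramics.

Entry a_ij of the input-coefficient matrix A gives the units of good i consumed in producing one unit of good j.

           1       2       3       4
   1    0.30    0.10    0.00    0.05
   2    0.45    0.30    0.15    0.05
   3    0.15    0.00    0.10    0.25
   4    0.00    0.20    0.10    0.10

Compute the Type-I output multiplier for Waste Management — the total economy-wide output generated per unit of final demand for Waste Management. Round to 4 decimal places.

I − A =
  [   0.70    -0.10     0.00    -0.05]
  [  -0.45     0.70    -0.15    -0.05]
  [  -0.15     0.00     0.90    -0.25]
  [   0.00    -0.20    -0.10     0.90]
Compute the cofactors C_ij = (−1)^(i+j)·(3×3 minor ij) of I−A; the adjugate is their transpose:
adj(I−A) = Cᵀ =
  [ 0.533000   0.087500   0.019000   0.039750]
  [ 0.374250   0.548750   0.100250   0.079125]
  [ 0.115500   0.050000   0.389000   0.117250]
  [ 0.096000   0.127500   0.065500   0.398250]
det(I−A) = Σ_j (I−A)_1j·C_1j = (0.70)(0.533000) + (-0.10)(0.374250) + (0.00)(0.115500) + (-0.05)(0.096000) = 0.330875
(I − A)⁻¹ = adj(I−A) / det(I−A) ≈
  [   1.61088     0.26445     0.05742     0.12014]
  [   1.13109     1.65848     0.30298     0.23914]
  [   0.34907     0.15111     1.17567     0.35436]
  [   0.29014     0.38534     0.19796     1.20363]
The output multiplier for sector j is the column-j sum of the Leontief inverse (I − A)⁻¹ = adj(I−A) / det(I−A).
Column 2 of adj(I−A): (0.087500, 0.548750, 0.050000, 0.127500); det(I−A) = 0.330875.
m_2 = (0.087500 + 0.548750 + 0.050000 + 0.127500) / 0.330875 = 0.81375 / 0.330875 ≈ 2.4594.

m_2 = 2.4594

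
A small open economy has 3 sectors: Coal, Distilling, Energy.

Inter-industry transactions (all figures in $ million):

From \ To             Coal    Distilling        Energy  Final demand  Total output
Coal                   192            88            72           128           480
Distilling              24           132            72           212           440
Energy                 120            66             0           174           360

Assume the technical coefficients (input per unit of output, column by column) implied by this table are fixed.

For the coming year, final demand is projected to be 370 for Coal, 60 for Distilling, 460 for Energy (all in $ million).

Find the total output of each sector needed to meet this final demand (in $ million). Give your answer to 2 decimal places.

Technical coefficients a_ij = z_ij / X_j:
  a_CC = 192/480 = 0.40, a_DC = 24/480 = 0.05, a_EC = 120/480 = 0.25
  a_CD = 88/440 = 0.20, a_DD = 132/440 = 0.30, a_ED = 66/440 = 0.15
  a_CE = 72/360 = 0.20, a_DE = 72/360 = 0.20, a_EE = 0/360 = 0.00
I − A =
  [   0.60    -0.20    -0.20]
  [  -0.05     0.70    -0.20]
  [  -0.25    -0.15     1.00]
Cofactors of I−A, C_ij = (−1)^(i+j)·(minor ij) (rows/columns in the sector order above):
  C_11 = (0.70)(1.00) − (-0.20)(-0.15) = 0.6700
  C_12 = −[(-0.05)(1.00) − (-0.20)(-0.25)] = 0.1000
  C_13 = (-0.05)(-0.15) − (0.70)(-0.25) = 0.1825
  C_21 = −[(-0.20)(1.00) − (-0.20)(-0.15)] = 0.2300
  C_22 = (0.60)(1.00) − (-0.20)(-0.25) = 0.5500
  C_23 = −[(0.60)(-0.15) − (-0.20)(-0.25)] = 0.1400
  C_31 = (-0.20)(-0.20) − (-0.20)(0.70) = 0.1800
  C_32 = −[(0.60)(-0.20) − (-0.20)(-0.05)] = 0.1300
  C_33 = (0.60)(0.70) − (-0.20)(-0.05) = 0.4100
det(I−A) = Σ_j (I−A)_1j·C_1j = (0.60)(0.6700) + (-0.20)(0.1000) + (-0.20)(0.1825) = 0.3455
adj(I−A) = Cᵀ =
  [ 0.6700   0.2300   0.1800]
  [ 0.1000   0.5500   0.1300]
  [ 0.1825   0.1400   0.4100]
(I − A)⁻¹ = adj(I−A) / det(I−A) ≈
  [   1.9392     0.6657     0.5210]
  [   0.2894     1.5919     0.3763]
  [   0.5282     0.4052     1.1867]
x = (I − A)⁻¹ d = adj(I−A)·d / det(I−A), with det(I−A) = 0.3455:
  x_C = (0.6700·370 + 0.2300·60 + 0.1800·460) / 0.3455 = 344.50 / 0.3455 ≈ 997.11
  x_D = (0.1000·370 + 0.5500·60 + 0.1300·460) / 0.3455 = 129.80 / 0.3455 ≈ 375.69
  x_E = (0.1825·370 + 0.1400·60 + 0.4100·460) / 0.3455 = 264.525 / 0.3455 ≈ 765.63

x_C = 997.11, x_D = 375.69, x_E = 765.63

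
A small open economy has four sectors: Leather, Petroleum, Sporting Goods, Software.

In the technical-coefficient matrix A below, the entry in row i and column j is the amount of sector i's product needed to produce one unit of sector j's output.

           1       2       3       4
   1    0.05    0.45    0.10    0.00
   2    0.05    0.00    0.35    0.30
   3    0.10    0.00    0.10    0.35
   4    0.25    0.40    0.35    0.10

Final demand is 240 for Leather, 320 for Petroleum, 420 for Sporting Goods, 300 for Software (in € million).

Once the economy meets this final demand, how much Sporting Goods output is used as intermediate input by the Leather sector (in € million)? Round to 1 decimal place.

I − A =
  [   0.95    -0.45    -0.10     0.00]
  [  -0.05     1.00    -0.35    -0.30]
  [  -0.10     0.00     0.90    -0.35]
  [  -0.25    -0.40    -0.35     0.90]
Compute the cofactors C_ij = (−1)^(i+j)·(3×3 minor ij) of I−A; the adjugate is their transpose:
adj(I−A) = Cᵀ =
  [ 0.530500   0.323375   0.267000   0.211625]
  [ 0.174500   0.635375   0.411000   0.371625]
  [ 0.172500   0.212875   0.687000   0.338125]
  [ 0.292000   0.455000   0.524000   0.809000]
det(I−A) = Σ_j (I−A)_1j·C_1j = (0.95)(0.530500) + (-0.45)(0.174500) + (-0.10)(0.172500) + (0.00)(0.292000) = 0.4082
(I − A)⁻¹ = adj(I−A) / det(I−A) ≈
  [   1.2996     0.7922     0.6541     0.5184]
  [   0.4275     1.5565     1.0069     0.9104]
  [   0.4226     0.5215     1.6830     0.8283]
  [   0.7153     1.1146     1.2837     1.9819]
First solve x = (I − A)⁻¹ d = adj(I−A)·d / det(I−A); in particular x_1 = (0.530500·240 + 0.323375·320 + 0.267000·420 + 0.211625·300) / 0.4082 = 406.4275 / 0.4082 ≈ 995.658.
Intermediate flow from 3 to 1: z_31 = a_31 · x_1 = 0.10 × 406.4275 / 0.4082 = 40.64275 / 0.4082 ≈ 99.6.

z_31 = 99.6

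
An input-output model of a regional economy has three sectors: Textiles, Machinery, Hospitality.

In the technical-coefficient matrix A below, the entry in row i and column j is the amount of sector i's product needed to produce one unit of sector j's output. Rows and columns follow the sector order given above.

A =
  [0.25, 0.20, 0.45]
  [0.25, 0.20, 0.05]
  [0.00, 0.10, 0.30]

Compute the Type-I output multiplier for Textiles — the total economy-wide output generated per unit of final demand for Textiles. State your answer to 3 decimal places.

I − A =
  [   0.75    -0.20    -0.45]
  [  -0.25     0.80    -0.05]
  [   0.00    -0.10     0.70]
Cofactors of I−A, C_ij = (−1)^(i+j)·(minor ij) (rows/columns in the sector order above):
  C_11 = (0.80)(0.70) − (-0.05)(-0.10) = 0.5550
  C_12 = −[(-0.25)(0.70) − (-0.05)(0.00)] = 0.1750
  C_13 = (-0.25)(-0.10) − (0.80)(0.00) = 0.0250
  C_21 = −[(-0.20)(0.70) − (-0.45)(-0.10)] = 0.1850
  C_22 = (0.75)(0.70) − (-0.45)(0.00) = 0.5250
  C_23 = −[(0.75)(-0.10) − (-0.20)(0.00)] = 0.0750
  C_31 = (-0.20)(-0.05) − (-0.45)(0.80) = 0.3700
  C_32 = −[(0.75)(-0.05) − (-0.45)(-0.25)] = 0.1500
  C_33 = (0.75)(0.80) − (-0.20)(-0.25) = 0.5500
det(I−A) = Σ_j (I−A)_1j·C_1j = (0.75)(0.5550) + (-0.20)(0.1750) + (-0.45)(0.0250) = 0.3700
adj(I−A) = Cᵀ =
  [ 0.5550   0.1850   0.3700]
  [ 0.1750   0.5250   0.1500]
  [ 0.0250   0.0750   0.5500]
(I − A)⁻¹ = adj(I−A) / det(I−A) ≈
  [   1.5000     0.5000     1.0000]
  [   0.4730     1.4189     0.4054]
  [   0.0676     0.2027     1.4865]
The output multiplier for sector j is the column-j sum of the Leontief inverse (I − A)⁻¹ = adj(I−A) / det(I−A).
Column 1 of adj(I−A): (0.5550, 0.1750, 0.0250); det(I−A) = 0.3700.
m_1 = (0.5550 + 0.1750 + 0.0250) / 0.3700 = 0.755 / 0.3700 ≈ 2.041.

m_1 = 2.041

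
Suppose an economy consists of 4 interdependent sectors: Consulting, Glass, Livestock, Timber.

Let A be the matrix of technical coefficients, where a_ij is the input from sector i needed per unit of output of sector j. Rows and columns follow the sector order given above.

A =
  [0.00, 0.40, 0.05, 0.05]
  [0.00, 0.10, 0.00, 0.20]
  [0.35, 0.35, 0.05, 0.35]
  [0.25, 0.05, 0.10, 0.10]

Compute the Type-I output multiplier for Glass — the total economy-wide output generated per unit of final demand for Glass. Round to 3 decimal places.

m_G = 2.722

I − A =
  [   1.00    -0.40    -0.05    -0.05]
  [   0.00     0.90     0.00    -0.20]
  [  -0.35    -0.35     0.95    -0.35]
  [  -0.25    -0.05    -0.10     0.90]
Compute the cofactors C_ij = (−1)^(i+j)·(3×3 minor ij) of I−A; the adjugate is their transpose:
adj(I−A) = Cᵀ =
  [ 0.72150   0.34875   0.05250   0.13800]
  [ 0.05450   0.78625   0.02250   0.18650]
  [ 0.37625   0.49000   0.76875   0.42875]
  [ 0.24525   0.19500   0.10125   0.83925]
det(I−A) = Σ_j (I−A)_1j·C_1j = (1.00)(0.72150) + (-0.40)(0.05450) + (-0.05)(0.37625) + (-0.05)(0.24525) = 0.668625
(I − A)⁻¹ = adj(I−A) / det(I−A) ≈
  [   1.0791     0.5216     0.0785     0.2064]
  [   0.0815     1.1759     0.0337     0.2789]
  [   0.5627     0.7328     1.1497     0.6412]
  [   0.3668     0.2916     0.1514     1.2552]
The output multiplier for sector j is the column-j sum of the Leontief inverse (I − A)⁻¹ = adj(I−A) / det(I−A).
Column G of adj(I−A): (0.34875, 0.78625, 0.49000, 0.19500); det(I−A) = 0.668625.
m_G = (0.34875 + 0.78625 + 0.49000 + 0.19500) / 0.668625 = 1.82 / 0.668625 ≈ 2.722.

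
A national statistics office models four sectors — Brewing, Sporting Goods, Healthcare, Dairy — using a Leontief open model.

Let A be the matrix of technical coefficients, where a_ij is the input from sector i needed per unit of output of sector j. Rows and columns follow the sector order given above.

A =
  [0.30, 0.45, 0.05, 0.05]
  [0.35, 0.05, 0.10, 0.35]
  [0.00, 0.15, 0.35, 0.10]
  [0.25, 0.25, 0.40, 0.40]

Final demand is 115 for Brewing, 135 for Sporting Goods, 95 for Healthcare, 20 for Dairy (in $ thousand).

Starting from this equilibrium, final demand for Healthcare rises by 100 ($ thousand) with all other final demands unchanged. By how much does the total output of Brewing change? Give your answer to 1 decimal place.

I − A =
  [   0.70    -0.45    -0.05    -0.05]
  [  -0.35     0.95    -0.10    -0.35]
  [   0.00    -0.15     0.65    -0.10]
  [  -0.25    -0.25    -0.40     0.60]
Compute the cofactors C_ij = (−1)^(i+j)·(3×3 minor ij) of I−A; the adjugate is their transpose:
adj(I−A) = Cᵀ =
  [ 0.243125   0.174375   0.134375   0.144375]
  [ 0.181875   0.235625   0.160625   0.179375]
  [ 0.077125   0.089875   0.187625   0.090125]
  [ 0.228500   0.230750   0.248000   0.316750]
det(I−A) = Σ_j (I−A)_1j·C_1j = (0.70)(0.243125) + (-0.45)(0.181875) + (-0.05)(0.077125) + (-0.05)(0.228500) = 0.0730625
(I − A)⁻¹ = adj(I−A) / det(I−A) ≈
  [   3.3276     2.3867     1.8392     1.9760]
  [   2.4893     3.2250     2.1985     2.4551]
  [   1.0556     1.2301     2.5680     1.2335]
  [   3.1275     3.1583     3.3944     4.3353]
Δx = (I − A)⁻¹ Δd with Δd having +100 in the Healthcare component and 0 elsewhere.
So Δx_1 = L_13 · (+100), where L_13 = adj(I−A)_13 / det(I−A) = 0.134375 / 0.0730625.
Δx_1 = 0.134375 × (+100) / 0.0730625 = 13.4375 / 0.0730625 ≈ 183.9.

Δx_1 = 183.9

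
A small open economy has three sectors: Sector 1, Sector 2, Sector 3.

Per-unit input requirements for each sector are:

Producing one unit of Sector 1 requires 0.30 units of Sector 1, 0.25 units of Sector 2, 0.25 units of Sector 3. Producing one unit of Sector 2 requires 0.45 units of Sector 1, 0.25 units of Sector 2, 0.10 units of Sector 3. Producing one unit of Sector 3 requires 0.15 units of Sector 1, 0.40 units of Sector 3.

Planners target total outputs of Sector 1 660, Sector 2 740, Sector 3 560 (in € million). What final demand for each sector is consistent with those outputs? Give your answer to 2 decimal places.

d_1 = 45.00, d_2 = 390.00, d_3 = 97.00

I − A =
  [   0.70    -0.45    -0.15]
  [  -0.25     0.75     0.00]
  [  -0.25    -0.10     0.60]
d = (I − A) x:
  d_1 = (+0.70)·660 + (-0.45)·740 + (-0.15)·560 = 45.00
  d_2 = (-0.25)·660 + (+0.75)·740 + (+0.00)·560 = 390.00
  d_3 = (-0.25)·660 + (-0.10)·740 + (+0.60)·560 = 97.00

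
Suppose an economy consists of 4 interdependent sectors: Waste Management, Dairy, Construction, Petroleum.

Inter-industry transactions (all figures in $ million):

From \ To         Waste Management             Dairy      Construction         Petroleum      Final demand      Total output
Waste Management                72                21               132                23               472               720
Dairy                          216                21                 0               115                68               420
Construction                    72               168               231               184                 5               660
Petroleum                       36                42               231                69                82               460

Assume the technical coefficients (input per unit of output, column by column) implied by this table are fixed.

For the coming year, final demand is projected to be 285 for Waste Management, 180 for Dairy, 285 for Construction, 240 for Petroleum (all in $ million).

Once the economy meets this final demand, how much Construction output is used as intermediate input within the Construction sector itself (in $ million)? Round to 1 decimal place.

Technical coefficients a_ij = z_ij / X_j:
  a_11 = 72/720 = 0.10, a_21 = 216/720 = 0.30, a_31 = 72/720 = 0.10, a_41 = 36/720 = 0.05
  a_12 = 21/420 = 0.05, a_22 = 21/420 = 0.05, a_32 = 168/420 = 0.40, a_42 = 42/420 = 0.10
  a_13 = 132/660 = 0.20, a_23 = 0/660 = 0.00, a_33 = 231/660 = 0.35, a_43 = 231/660 = 0.35
  a_14 = 23/460 = 0.05, a_24 = 115/460 = 0.25, a_34 = 184/460 = 0.40, a_44 = 69/460 = 0.15
I − A =
  [   0.90    -0.05    -0.20    -0.05]
  [  -0.30     0.95     0.00    -0.25]
  [  -0.10    -0.40     0.65    -0.40]
  [  -0.05    -0.10    -0.35     0.85]
Compute the cofactors C_ij = (−1)^(i+j)·(3×3 minor ij) of I−A; the adjugate is their transpose:
adj(I−A) = Cᵀ =
  [ 0.340625   0.106875   0.177500   0.135000]
  [ 0.140625   0.346875   0.137500   0.175000]
  [ 0.216250   0.346750   0.687000   0.438000]
  [ 0.125625   0.189875   0.309500   0.503000]
det(I−A) = Σ_j (I−A)_1j·C_1j = (0.90)(0.340625) + (-0.05)(0.140625) + (-0.20)(0.216250) + (-0.05)(0.125625) = 0.2500
(I − A)⁻¹ = adj(I−A) / det(I−A) ≈
  [   1.3625     0.4275     0.7100     0.5400]
  [   0.5625     1.3875     0.5500     0.7000]
  [   0.8650     1.3870     2.7480     1.7520]
  [   0.5025     0.7595     1.2380     2.0120]
First solve x = (I − A)⁻¹ d = adj(I−A)·d / det(I−A); in particular x_3 = (0.216250·285 + 0.346750·180 + 0.687000·285 + 0.438000·240) / 0.2500 = 424.96125 / 0.2500 = 1699.845.
Intermediate flow from 3 to 3: z_33 = a_33 · x_3 = 0.35 × 424.96125 / 0.2500 = 148.7364375 / 0.2500 ≈ 594.9.

z_33 = 594.9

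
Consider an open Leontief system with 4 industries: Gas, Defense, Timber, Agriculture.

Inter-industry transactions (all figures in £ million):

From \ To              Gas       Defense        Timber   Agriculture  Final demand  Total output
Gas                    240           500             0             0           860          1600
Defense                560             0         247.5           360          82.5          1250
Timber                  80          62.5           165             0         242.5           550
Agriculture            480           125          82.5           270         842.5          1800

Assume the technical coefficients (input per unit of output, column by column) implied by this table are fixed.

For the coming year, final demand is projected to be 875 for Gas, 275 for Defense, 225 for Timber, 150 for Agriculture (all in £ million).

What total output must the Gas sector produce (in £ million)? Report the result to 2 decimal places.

Technical coefficients a_ij = z_ij / X_j:
  a_GG = 240/1600 = 0.15, a_DG = 560/1600 = 0.35, a_TG = 80/1600 = 0.05, a_AG = 480/1600 = 0.30
  a_GD = 500/1250 = 0.40, a_DD = 0/1250 = 0.00, a_TD = 62.5/1250 = 0.05, a_AD = 125/1250 = 0.10
  a_GT = 0/550 = 0.00, a_DT = 247.5/550 = 0.45, a_TT = 165/550 = 0.30, a_AT = 82.5/550 = 0.15
  a_GA = 0/1800 = 0.00, a_DA = 360/1800 = 0.20, a_TA = 0/1800 = 0.00, a_AA = 270/1800 = 0.15
I − A =
  [   0.85    -0.40     0.00     0.00]
  [  -0.35     1.00    -0.45    -0.20]
  [  -0.05    -0.05     0.70     0.00]
  [  -0.30    -0.10    -0.15     0.85]
Compute the cofactors C_ij = (−1)^(i+j)·(3×3 minor ij) of I−A; the adjugate is their transpose:
adj(I−A) = Cᵀ =
  [ 0.560375   0.238000   0.165000   0.056000]
  [ 0.270875   0.505750   0.350625   0.119000]
  [ 0.059375   0.053125   0.562500   0.012500]
  [ 0.240125   0.152875   0.198750   0.468875]
det(I−A) = Σ_j (I−A)_1j·C_1j = (0.85)(0.560375) + (-0.40)(0.270875) + (0.00)(0.059375) + (0.00)(0.240125) = 0.36796875
(I − A)⁻¹ = adj(I−A) / det(I−A) ≈
  [   1.5229     0.6468     0.4484     0.1522]
  [   0.7361     1.3744     0.9529     0.3234]
  [   0.1614     0.1444     1.5287     0.0340]
  [   0.6526     0.4155     0.5401     1.2742]
x = (I − A)⁻¹ d = adj(I−A)·d / det(I−A), with det(I−A) = 0.36796875:
  x_G = (0.560375·875 + 0.238000·275 + 0.165000·225 + 0.056000·150) / 0.36796875 = 601.303125 / 0.36796875 ≈ 1634.11
  x_D = (0.270875·875 + 0.505750·275 + 0.350625·225 + 0.119000·150) / 0.36796875 = 472.8375 / 0.36796875 ≈ 1284.99
  x_T = (0.059375·875 + 0.053125·275 + 0.562500·225 + 0.012500·150) / 0.36796875 = 195.00 / 0.36796875 ≈ 529.94
  x_A = (0.240125·875 + 0.152875·275 + 0.198750·225 + 0.468875·150) / 0.36796875 = 367.20 / 0.36796875 ≈ 997.91

x_G = 1634.11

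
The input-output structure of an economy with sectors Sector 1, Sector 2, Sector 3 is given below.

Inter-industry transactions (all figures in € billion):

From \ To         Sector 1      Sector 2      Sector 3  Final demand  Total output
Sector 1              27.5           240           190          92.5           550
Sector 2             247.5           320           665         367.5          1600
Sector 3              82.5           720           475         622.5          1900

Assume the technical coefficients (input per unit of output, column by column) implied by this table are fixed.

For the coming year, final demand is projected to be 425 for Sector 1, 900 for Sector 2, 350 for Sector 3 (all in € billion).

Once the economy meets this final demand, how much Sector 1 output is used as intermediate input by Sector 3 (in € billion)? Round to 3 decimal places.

Technical coefficients a_ij = z_ij / X_j:
  a_11 = 27.5/550 = 0.05, a_21 = 247.5/550 = 0.45, a_31 = 82.5/550 = 0.15
  a_12 = 240/1600 = 0.15, a_22 = 320/1600 = 0.20, a_32 = 720/1600 = 0.45
  a_13 = 190/1900 = 0.10, a_23 = 665/1900 = 0.35, a_33 = 475/1900 = 0.25
I − A =
  [   0.95    -0.15    -0.10]
  [  -0.45     0.80    -0.35]
  [  -0.15    -0.45     0.75]
Cofactors of I−A, C_ij = (−1)^(i+j)·(minor ij) (rows/columns in the sector order above):
  C_11 = (0.80)(0.75) − (-0.35)(-0.45) = 0.4425
  C_12 = −[(-0.45)(0.75) − (-0.35)(-0.15)] = 0.3900
  C_13 = (-0.45)(-0.45) − (0.80)(-0.15) = 0.3225
  C_21 = −[(-0.15)(0.75) − (-0.10)(-0.45)] = 0.1575
  C_22 = (0.95)(0.75) − (-0.10)(-0.15) = 0.6975
  C_23 = −[(0.95)(-0.45) − (-0.15)(-0.15)] = 0.4500
  C_31 = (-0.15)(-0.35) − (-0.10)(0.80) = 0.1325
  C_32 = −[(0.95)(-0.35) − (-0.10)(-0.45)] = 0.3775
  C_33 = (0.95)(0.80) − (-0.15)(-0.45) = 0.6925
det(I−A) = Σ_j (I−A)_1j·C_1j = (0.95)(0.4425) + (-0.15)(0.3900) + (-0.10)(0.3225) = 0.329625
adj(I−A) = Cᵀ =
  [ 0.4425   0.1575   0.1325]
  [ 0.3900   0.6975   0.3775]
  [ 0.3225   0.4500   0.6925]
(I − A)⁻¹ = adj(I−A) / det(I−A) ≈
  [   1.3424     0.4778     0.4020]
  [   1.1832     2.1160     1.1452]
  [   0.9784     1.3652     2.1009]
First solve x = (I − A)⁻¹ d = adj(I−A)·d / det(I−A); in particular x_3 = (0.3225·425 + 0.4500·900 + 0.6925·350) / 0.329625 = 784.4375 / 0.329625 ≈ 2379.78764.
Intermediate flow from 1 to 3: z_13 = a_13 · x_3 = 0.10 × 784.4375 / 0.329625 = 78.44375 / 0.329625 ≈ 237.979.

z_13 = 237.979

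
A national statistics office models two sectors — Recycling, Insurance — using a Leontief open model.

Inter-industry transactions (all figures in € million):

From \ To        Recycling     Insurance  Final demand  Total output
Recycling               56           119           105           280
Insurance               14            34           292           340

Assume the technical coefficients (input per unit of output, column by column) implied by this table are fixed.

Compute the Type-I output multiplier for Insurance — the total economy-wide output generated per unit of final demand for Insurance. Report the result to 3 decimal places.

m_2 = 1.637

Technical coefficients a_ij = z_ij / X_j:
  a_11 = 56/280 = 0.20, a_21 = 14/280 = 0.05
  a_12 = 119/340 = 0.35, a_22 = 34/340 = 0.10
I − A =
  [   0.80    -0.35]
  [  -0.05     0.90]
det(I−A) = (0.80)(0.90) − (-0.35)(-0.05) = 0.7025
adj(I−A) = [[0.90, 0.35], [0.05, 0.80]]
(I − A)⁻¹ = adj(I−A) / det(I−A) ≈
  [   1.2811     0.4982]
  [   0.0712     1.1388]
The output multiplier for sector j is the column-j sum of the Leontief inverse (I − A)⁻¹ = adj(I−A) / det(I−A).
Column 2 of adj(I−A): (0.35, 0.80); det(I−A) = 0.7025.
m_2 = (0.35 + 0.80) / 0.7025 = 1.15 / 0.7025 ≈ 1.637.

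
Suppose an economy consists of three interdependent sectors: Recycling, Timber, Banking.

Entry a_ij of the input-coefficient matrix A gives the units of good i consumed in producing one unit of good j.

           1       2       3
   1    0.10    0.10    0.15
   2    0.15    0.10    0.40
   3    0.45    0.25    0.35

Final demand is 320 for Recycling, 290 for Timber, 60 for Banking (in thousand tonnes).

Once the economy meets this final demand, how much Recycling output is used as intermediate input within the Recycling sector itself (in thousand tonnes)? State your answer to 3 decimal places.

z_11 = 57.079

I − A =
  [   0.90    -0.10    -0.15]
  [  -0.15     0.90    -0.40]
  [  -0.45    -0.25     0.65]
Cofactors of I−A, C_ij = (−1)^(i+j)·(minor ij) (rows/columns in the sector order above):
  C_11 = (0.90)(0.65) − (-0.40)(-0.25) = 0.4850
  C_12 = −[(-0.15)(0.65) − (-0.40)(-0.45)] = 0.2775
  C_13 = (-0.15)(-0.25) − (0.90)(-0.45) = 0.4425
  C_21 = −[(-0.10)(0.65) − (-0.15)(-0.25)] = 0.1025
  C_22 = (0.90)(0.65) − (-0.15)(-0.45) = 0.5175
  C_23 = −[(0.90)(-0.25) − (-0.10)(-0.45)] = 0.2700
  C_31 = (-0.10)(-0.40) − (-0.15)(0.90) = 0.1750
  C_32 = −[(0.90)(-0.40) − (-0.15)(-0.15)] = 0.3825
  C_33 = (0.90)(0.90) − (-0.10)(-0.15) = 0.7950
det(I−A) = Σ_j (I−A)_1j·C_1j = (0.90)(0.4850) + (-0.10)(0.2775) + (-0.15)(0.4425) = 0.342375
adj(I−A) = Cᵀ =
  [ 0.4850   0.1025   0.1750]
  [ 0.2775   0.5175   0.3825]
  [ 0.4425   0.2700   0.7950]
(I − A)⁻¹ = adj(I−A) / det(I−A) ≈
  [   1.4166     0.2994     0.5111]
  [   0.8105     1.5115     1.1172]
  [   1.2924     0.7886     2.3220]
First solve x = (I − A)⁻¹ d = adj(I−A)·d / det(I−A); in particular x_1 = (0.4850·320 + 0.1025·290 + 0.1750·60) / 0.342375 = 195.425 / 0.342375 ≈ 570.79226.
Intermediate flow from 1 to 1: z_11 = a_11 · x_1 = 0.10 × 195.425 / 0.342375 = 19.5425 / 0.342375 ≈ 57.079.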